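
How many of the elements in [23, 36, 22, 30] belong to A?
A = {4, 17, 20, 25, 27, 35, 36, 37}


Set A = {4, 17, 20, 25, 27, 35, 36, 37}
Candidates: [23, 36, 22, 30]
Check each candidate:
23 ∉ A, 36 ∈ A, 22 ∉ A, 30 ∉ A
Count of candidates in A: 1

1


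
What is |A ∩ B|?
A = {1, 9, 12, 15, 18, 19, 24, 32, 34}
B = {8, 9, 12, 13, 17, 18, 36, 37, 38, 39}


Set A = {1, 9, 12, 15, 18, 19, 24, 32, 34}
Set B = {8, 9, 12, 13, 17, 18, 36, 37, 38, 39}
A ∩ B = {9, 12, 18}
|A ∩ B| = 3

3


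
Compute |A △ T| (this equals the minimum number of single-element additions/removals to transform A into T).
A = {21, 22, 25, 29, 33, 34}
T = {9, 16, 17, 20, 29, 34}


Set A = {21, 22, 25, 29, 33, 34}
Set T = {9, 16, 17, 20, 29, 34}
Elements to remove from A (in A, not in T): {21, 22, 25, 33} → 4 removals
Elements to add to A (in T, not in A): {9, 16, 17, 20} → 4 additions
Total edits = 4 + 4 = 8

8


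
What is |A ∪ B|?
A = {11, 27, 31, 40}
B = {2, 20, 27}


Set A = {11, 27, 31, 40}, |A| = 4
Set B = {2, 20, 27}, |B| = 3
A ∩ B = {27}, |A ∩ B| = 1
|A ∪ B| = |A| + |B| - |A ∩ B| = 4 + 3 - 1 = 6

6


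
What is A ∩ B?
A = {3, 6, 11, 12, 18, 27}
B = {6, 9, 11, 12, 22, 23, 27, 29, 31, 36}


Set A = {3, 6, 11, 12, 18, 27}
Set B = {6, 9, 11, 12, 22, 23, 27, 29, 31, 36}
A ∩ B includes only elements in both sets.
Check each element of A against B:
3 ✗, 6 ✓, 11 ✓, 12 ✓, 18 ✗, 27 ✓
A ∩ B = {6, 11, 12, 27}

{6, 11, 12, 27}


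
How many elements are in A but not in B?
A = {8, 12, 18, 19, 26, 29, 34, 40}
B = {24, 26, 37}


Set A = {8, 12, 18, 19, 26, 29, 34, 40}
Set B = {24, 26, 37}
A \ B = {8, 12, 18, 19, 29, 34, 40}
|A \ B| = 7

7


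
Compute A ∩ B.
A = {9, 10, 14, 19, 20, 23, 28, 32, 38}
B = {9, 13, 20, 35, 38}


Set A = {9, 10, 14, 19, 20, 23, 28, 32, 38}
Set B = {9, 13, 20, 35, 38}
A ∩ B includes only elements in both sets.
Check each element of A against B:
9 ✓, 10 ✗, 14 ✗, 19 ✗, 20 ✓, 23 ✗, 28 ✗, 32 ✗, 38 ✓
A ∩ B = {9, 20, 38}

{9, 20, 38}


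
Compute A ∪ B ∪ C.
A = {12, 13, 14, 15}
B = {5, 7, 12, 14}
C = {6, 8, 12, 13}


Set A = {12, 13, 14, 15}
Set B = {5, 7, 12, 14}
Set C = {6, 8, 12, 13}
First, A ∪ B = {5, 7, 12, 13, 14, 15}
Then, (A ∪ B) ∪ C = {5, 6, 7, 8, 12, 13, 14, 15}

{5, 6, 7, 8, 12, 13, 14, 15}


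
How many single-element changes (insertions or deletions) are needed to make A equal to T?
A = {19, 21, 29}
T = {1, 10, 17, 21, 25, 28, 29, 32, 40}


Set A = {19, 21, 29}
Set T = {1, 10, 17, 21, 25, 28, 29, 32, 40}
Elements to remove from A (in A, not in T): {19} → 1 removals
Elements to add to A (in T, not in A): {1, 10, 17, 25, 28, 32, 40} → 7 additions
Total edits = 1 + 7 = 8

8


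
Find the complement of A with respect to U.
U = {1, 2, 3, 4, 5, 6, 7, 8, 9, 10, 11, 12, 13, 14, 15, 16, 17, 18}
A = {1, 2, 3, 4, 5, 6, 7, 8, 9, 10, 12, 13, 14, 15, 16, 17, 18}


Universal set U = {1, 2, 3, 4, 5, 6, 7, 8, 9, 10, 11, 12, 13, 14, 15, 16, 17, 18}
Set A = {1, 2, 3, 4, 5, 6, 7, 8, 9, 10, 12, 13, 14, 15, 16, 17, 18}
A' = U \ A = elements in U but not in A
Checking each element of U:
1 (in A, exclude), 2 (in A, exclude), 3 (in A, exclude), 4 (in A, exclude), 5 (in A, exclude), 6 (in A, exclude), 7 (in A, exclude), 8 (in A, exclude), 9 (in A, exclude), 10 (in A, exclude), 11 (not in A, include), 12 (in A, exclude), 13 (in A, exclude), 14 (in A, exclude), 15 (in A, exclude), 16 (in A, exclude), 17 (in A, exclude), 18 (in A, exclude)
A' = {11}

{11}


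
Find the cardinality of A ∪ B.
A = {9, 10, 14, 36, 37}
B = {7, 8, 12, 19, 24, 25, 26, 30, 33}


Set A = {9, 10, 14, 36, 37}, |A| = 5
Set B = {7, 8, 12, 19, 24, 25, 26, 30, 33}, |B| = 9
A ∩ B = {}, |A ∩ B| = 0
|A ∪ B| = |A| + |B| - |A ∩ B| = 5 + 9 - 0 = 14

14


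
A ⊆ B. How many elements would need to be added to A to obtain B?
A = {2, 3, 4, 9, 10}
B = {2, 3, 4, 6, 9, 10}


Set A = {2, 3, 4, 9, 10}, |A| = 5
Set B = {2, 3, 4, 6, 9, 10}, |B| = 6
Since A ⊆ B: B \ A = {6}
|B| - |A| = 6 - 5 = 1

1


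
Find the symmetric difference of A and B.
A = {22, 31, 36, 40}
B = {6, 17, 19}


Set A = {22, 31, 36, 40}
Set B = {6, 17, 19}
A △ B = (A \ B) ∪ (B \ A)
Elements in A but not B: {22, 31, 36, 40}
Elements in B but not A: {6, 17, 19}
A △ B = {6, 17, 19, 22, 31, 36, 40}

{6, 17, 19, 22, 31, 36, 40}


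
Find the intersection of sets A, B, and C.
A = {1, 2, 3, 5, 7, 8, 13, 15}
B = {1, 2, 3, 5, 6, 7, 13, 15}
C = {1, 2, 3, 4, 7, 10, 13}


Set A = {1, 2, 3, 5, 7, 8, 13, 15}
Set B = {1, 2, 3, 5, 6, 7, 13, 15}
Set C = {1, 2, 3, 4, 7, 10, 13}
First, A ∩ B = {1, 2, 3, 5, 7, 13, 15}
Then, (A ∩ B) ∩ C = {1, 2, 3, 7, 13}

{1, 2, 3, 7, 13}


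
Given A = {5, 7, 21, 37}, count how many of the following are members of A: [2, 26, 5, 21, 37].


Set A = {5, 7, 21, 37}
Candidates: [2, 26, 5, 21, 37]
Check each candidate:
2 ∉ A, 26 ∉ A, 5 ∈ A, 21 ∈ A, 37 ∈ A
Count of candidates in A: 3

3


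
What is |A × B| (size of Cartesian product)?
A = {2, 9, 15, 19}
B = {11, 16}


Set A = {2, 9, 15, 19} has 4 elements.
Set B = {11, 16} has 2 elements.
|A × B| = |A| × |B| = 4 × 2 = 8

8


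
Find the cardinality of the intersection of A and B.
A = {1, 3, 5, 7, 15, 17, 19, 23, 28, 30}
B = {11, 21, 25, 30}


Set A = {1, 3, 5, 7, 15, 17, 19, 23, 28, 30}
Set B = {11, 21, 25, 30}
A ∩ B = {30}
|A ∩ B| = 1

1


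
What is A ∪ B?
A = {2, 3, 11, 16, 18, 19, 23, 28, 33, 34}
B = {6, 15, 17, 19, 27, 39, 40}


Set A = {2, 3, 11, 16, 18, 19, 23, 28, 33, 34}
Set B = {6, 15, 17, 19, 27, 39, 40}
A ∪ B includes all elements in either set.
Elements from A: {2, 3, 11, 16, 18, 19, 23, 28, 33, 34}
Elements from B not already included: {6, 15, 17, 27, 39, 40}
A ∪ B = {2, 3, 6, 11, 15, 16, 17, 18, 19, 23, 27, 28, 33, 34, 39, 40}

{2, 3, 6, 11, 15, 16, 17, 18, 19, 23, 27, 28, 33, 34, 39, 40}


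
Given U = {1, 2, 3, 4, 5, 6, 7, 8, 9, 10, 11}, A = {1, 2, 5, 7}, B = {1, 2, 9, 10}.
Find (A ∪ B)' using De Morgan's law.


U = {1, 2, 3, 4, 5, 6, 7, 8, 9, 10, 11}
A = {1, 2, 5, 7}, B = {1, 2, 9, 10}
A ∪ B = {1, 2, 5, 7, 9, 10}
(A ∪ B)' = U \ (A ∪ B) = {3, 4, 6, 8, 11}
Verification via A' ∩ B': A' = {3, 4, 6, 8, 9, 10, 11}, B' = {3, 4, 5, 6, 7, 8, 11}
A' ∩ B' = {3, 4, 6, 8, 11} ✓

{3, 4, 6, 8, 11}


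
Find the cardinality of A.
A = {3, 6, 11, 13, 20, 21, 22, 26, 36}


Set A = {3, 6, 11, 13, 20, 21, 22, 26, 36}
Listing elements: 3, 6, 11, 13, 20, 21, 22, 26, 36
Counting: 9 elements
|A| = 9

9


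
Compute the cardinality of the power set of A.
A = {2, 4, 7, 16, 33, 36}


Set A = {2, 4, 7, 16, 33, 36}
|A| = 6
The power set P(A) contains all subsets of A.
|P(A)| = 2^|A| = 2^6 = 64

64


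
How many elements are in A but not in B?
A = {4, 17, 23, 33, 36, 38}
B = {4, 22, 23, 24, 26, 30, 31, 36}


Set A = {4, 17, 23, 33, 36, 38}
Set B = {4, 22, 23, 24, 26, 30, 31, 36}
A \ B = {17, 33, 38}
|A \ B| = 3

3


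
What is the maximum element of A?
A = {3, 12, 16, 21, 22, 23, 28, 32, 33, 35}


Set A = {3, 12, 16, 21, 22, 23, 28, 32, 33, 35}
Elements in ascending order: 3, 12, 16, 21, 22, 23, 28, 32, 33, 35
The largest element is 35.

35


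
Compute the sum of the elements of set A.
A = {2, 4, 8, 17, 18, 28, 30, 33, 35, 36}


Set A = {2, 4, 8, 17, 18, 28, 30, 33, 35, 36}
Sum = 2 + 4 + 8 + 17 + 18 + 28 + 30 + 33 + 35 + 36 = 211

211


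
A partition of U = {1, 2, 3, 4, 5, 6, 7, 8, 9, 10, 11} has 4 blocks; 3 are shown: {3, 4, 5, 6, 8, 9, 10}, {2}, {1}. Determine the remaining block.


U = {1, 2, 3, 4, 5, 6, 7, 8, 9, 10, 11}
Shown blocks: {3, 4, 5, 6, 8, 9, 10}, {2}, {1}
A partition's blocks are pairwise disjoint and cover U, so the missing block = U \ (union of shown blocks).
Union of shown blocks: {1, 2, 3, 4, 5, 6, 8, 9, 10}
Missing block = U \ (union) = {7, 11}

{7, 11}


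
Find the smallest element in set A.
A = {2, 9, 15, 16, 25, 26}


Set A = {2, 9, 15, 16, 25, 26}
Elements in ascending order: 2, 9, 15, 16, 25, 26
The smallest element is 2.

2


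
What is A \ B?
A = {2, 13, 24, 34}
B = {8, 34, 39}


Set A = {2, 13, 24, 34}
Set B = {8, 34, 39}
A \ B includes elements in A that are not in B.
Check each element of A:
2 (not in B, keep), 13 (not in B, keep), 24 (not in B, keep), 34 (in B, remove)
A \ B = {2, 13, 24}

{2, 13, 24}


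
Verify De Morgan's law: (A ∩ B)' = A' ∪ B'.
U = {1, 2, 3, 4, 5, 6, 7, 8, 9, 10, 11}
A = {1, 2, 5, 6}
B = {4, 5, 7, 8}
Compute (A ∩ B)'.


U = {1, 2, 3, 4, 5, 6, 7, 8, 9, 10, 11}
A = {1, 2, 5, 6}, B = {4, 5, 7, 8}
A ∩ B = {5}
(A ∩ B)' = U \ (A ∩ B) = {1, 2, 3, 4, 6, 7, 8, 9, 10, 11}
Verification via A' ∪ B': A' = {3, 4, 7, 8, 9, 10, 11}, B' = {1, 2, 3, 6, 9, 10, 11}
A' ∪ B' = {1, 2, 3, 4, 6, 7, 8, 9, 10, 11} ✓

{1, 2, 3, 4, 6, 7, 8, 9, 10, 11}


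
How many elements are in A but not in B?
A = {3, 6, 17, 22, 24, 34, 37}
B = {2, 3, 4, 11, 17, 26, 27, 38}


Set A = {3, 6, 17, 22, 24, 34, 37}
Set B = {2, 3, 4, 11, 17, 26, 27, 38}
A \ B = {6, 22, 24, 34, 37}
|A \ B| = 5

5


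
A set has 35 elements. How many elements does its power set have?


The set has 35 elements.
The power set contains all possible subsets.
|P(A)| = 2^|A| = 2^35 = 34359738368

34359738368


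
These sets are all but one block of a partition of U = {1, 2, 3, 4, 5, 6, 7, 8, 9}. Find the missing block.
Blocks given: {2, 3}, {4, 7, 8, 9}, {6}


U = {1, 2, 3, 4, 5, 6, 7, 8, 9}
Shown blocks: {2, 3}, {4, 7, 8, 9}, {6}
A partition's blocks are pairwise disjoint and cover U, so the missing block = U \ (union of shown blocks).
Union of shown blocks: {2, 3, 4, 6, 7, 8, 9}
Missing block = U \ (union) = {1, 5}

{1, 5}


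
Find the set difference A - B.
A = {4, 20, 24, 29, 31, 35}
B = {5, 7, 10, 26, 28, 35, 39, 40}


Set A = {4, 20, 24, 29, 31, 35}
Set B = {5, 7, 10, 26, 28, 35, 39, 40}
A \ B includes elements in A that are not in B.
Check each element of A:
4 (not in B, keep), 20 (not in B, keep), 24 (not in B, keep), 29 (not in B, keep), 31 (not in B, keep), 35 (in B, remove)
A \ B = {4, 20, 24, 29, 31}

{4, 20, 24, 29, 31}


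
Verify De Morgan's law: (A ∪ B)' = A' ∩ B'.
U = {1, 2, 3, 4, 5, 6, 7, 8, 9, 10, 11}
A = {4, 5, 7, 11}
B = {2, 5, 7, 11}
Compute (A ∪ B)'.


U = {1, 2, 3, 4, 5, 6, 7, 8, 9, 10, 11}
A = {4, 5, 7, 11}, B = {2, 5, 7, 11}
A ∪ B = {2, 4, 5, 7, 11}
(A ∪ B)' = U \ (A ∪ B) = {1, 3, 6, 8, 9, 10}
Verification via A' ∩ B': A' = {1, 2, 3, 6, 8, 9, 10}, B' = {1, 3, 4, 6, 8, 9, 10}
A' ∩ B' = {1, 3, 6, 8, 9, 10} ✓

{1, 3, 6, 8, 9, 10}


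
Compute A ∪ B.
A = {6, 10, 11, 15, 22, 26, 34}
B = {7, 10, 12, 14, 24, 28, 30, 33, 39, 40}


Set A = {6, 10, 11, 15, 22, 26, 34}
Set B = {7, 10, 12, 14, 24, 28, 30, 33, 39, 40}
A ∪ B includes all elements in either set.
Elements from A: {6, 10, 11, 15, 22, 26, 34}
Elements from B not already included: {7, 12, 14, 24, 28, 30, 33, 39, 40}
A ∪ B = {6, 7, 10, 11, 12, 14, 15, 22, 24, 26, 28, 30, 33, 34, 39, 40}

{6, 7, 10, 11, 12, 14, 15, 22, 24, 26, 28, 30, 33, 34, 39, 40}


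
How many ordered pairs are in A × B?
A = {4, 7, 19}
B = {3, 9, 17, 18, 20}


Set A = {4, 7, 19} has 3 elements.
Set B = {3, 9, 17, 18, 20} has 5 elements.
|A × B| = |A| × |B| = 3 × 5 = 15

15


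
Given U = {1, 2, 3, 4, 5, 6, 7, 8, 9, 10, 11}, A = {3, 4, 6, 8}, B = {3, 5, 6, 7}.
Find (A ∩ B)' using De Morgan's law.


U = {1, 2, 3, 4, 5, 6, 7, 8, 9, 10, 11}
A = {3, 4, 6, 8}, B = {3, 5, 6, 7}
A ∩ B = {3, 6}
(A ∩ B)' = U \ (A ∩ B) = {1, 2, 4, 5, 7, 8, 9, 10, 11}
Verification via A' ∪ B': A' = {1, 2, 5, 7, 9, 10, 11}, B' = {1, 2, 4, 8, 9, 10, 11}
A' ∪ B' = {1, 2, 4, 5, 7, 8, 9, 10, 11} ✓

{1, 2, 4, 5, 7, 8, 9, 10, 11}


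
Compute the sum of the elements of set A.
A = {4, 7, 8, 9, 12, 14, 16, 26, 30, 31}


Set A = {4, 7, 8, 9, 12, 14, 16, 26, 30, 31}
Sum = 4 + 7 + 8 + 9 + 12 + 14 + 16 + 26 + 30 + 31 = 157

157


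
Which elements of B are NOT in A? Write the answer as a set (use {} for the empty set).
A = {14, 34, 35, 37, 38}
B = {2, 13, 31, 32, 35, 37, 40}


Set A = {14, 34, 35, 37, 38}
Set B = {2, 13, 31, 32, 35, 37, 40}
Check each element of B against A:
2 ∉ A (include), 13 ∉ A (include), 31 ∉ A (include), 32 ∉ A (include), 35 ∈ A, 37 ∈ A, 40 ∉ A (include)
Elements of B not in A: {2, 13, 31, 32, 40}

{2, 13, 31, 32, 40}


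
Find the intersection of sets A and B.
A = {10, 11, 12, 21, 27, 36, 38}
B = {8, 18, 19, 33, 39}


Set A = {10, 11, 12, 21, 27, 36, 38}
Set B = {8, 18, 19, 33, 39}
A ∩ B includes only elements in both sets.
Check each element of A against B:
10 ✗, 11 ✗, 12 ✗, 21 ✗, 27 ✗, 36 ✗, 38 ✗
A ∩ B = {}

{}


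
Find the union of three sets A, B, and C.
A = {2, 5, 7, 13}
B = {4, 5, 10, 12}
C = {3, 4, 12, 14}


Set A = {2, 5, 7, 13}
Set B = {4, 5, 10, 12}
Set C = {3, 4, 12, 14}
First, A ∪ B = {2, 4, 5, 7, 10, 12, 13}
Then, (A ∪ B) ∪ C = {2, 3, 4, 5, 7, 10, 12, 13, 14}

{2, 3, 4, 5, 7, 10, 12, 13, 14}


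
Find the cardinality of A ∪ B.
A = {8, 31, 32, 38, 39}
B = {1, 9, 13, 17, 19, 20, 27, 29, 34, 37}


Set A = {8, 31, 32, 38, 39}, |A| = 5
Set B = {1, 9, 13, 17, 19, 20, 27, 29, 34, 37}, |B| = 10
A ∩ B = {}, |A ∩ B| = 0
|A ∪ B| = |A| + |B| - |A ∩ B| = 5 + 10 - 0 = 15

15


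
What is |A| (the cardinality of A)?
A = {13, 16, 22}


Set A = {13, 16, 22}
Listing elements: 13, 16, 22
Counting: 3 elements
|A| = 3

3


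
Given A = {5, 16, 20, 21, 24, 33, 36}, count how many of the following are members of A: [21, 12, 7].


Set A = {5, 16, 20, 21, 24, 33, 36}
Candidates: [21, 12, 7]
Check each candidate:
21 ∈ A, 12 ∉ A, 7 ∉ A
Count of candidates in A: 1

1


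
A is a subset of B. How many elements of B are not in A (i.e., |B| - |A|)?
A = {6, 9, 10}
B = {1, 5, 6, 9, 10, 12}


Set A = {6, 9, 10}, |A| = 3
Set B = {1, 5, 6, 9, 10, 12}, |B| = 6
Since A ⊆ B: B \ A = {1, 5, 12}
|B| - |A| = 6 - 3 = 3

3


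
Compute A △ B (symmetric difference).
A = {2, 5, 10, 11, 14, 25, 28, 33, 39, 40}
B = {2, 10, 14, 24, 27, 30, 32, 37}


Set A = {2, 5, 10, 11, 14, 25, 28, 33, 39, 40}
Set B = {2, 10, 14, 24, 27, 30, 32, 37}
A △ B = (A \ B) ∪ (B \ A)
Elements in A but not B: {5, 11, 25, 28, 33, 39, 40}
Elements in B but not A: {24, 27, 30, 32, 37}
A △ B = {5, 11, 24, 25, 27, 28, 30, 32, 33, 37, 39, 40}

{5, 11, 24, 25, 27, 28, 30, 32, 33, 37, 39, 40}


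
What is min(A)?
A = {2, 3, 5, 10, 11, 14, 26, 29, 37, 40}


Set A = {2, 3, 5, 10, 11, 14, 26, 29, 37, 40}
Elements in ascending order: 2, 3, 5, 10, 11, 14, 26, 29, 37, 40
The smallest element is 2.

2


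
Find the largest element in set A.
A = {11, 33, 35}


Set A = {11, 33, 35}
Elements in ascending order: 11, 33, 35
The largest element is 35.

35


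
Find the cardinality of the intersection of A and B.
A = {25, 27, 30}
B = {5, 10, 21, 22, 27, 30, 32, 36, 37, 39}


Set A = {25, 27, 30}
Set B = {5, 10, 21, 22, 27, 30, 32, 36, 37, 39}
A ∩ B = {27, 30}
|A ∩ B| = 2

2


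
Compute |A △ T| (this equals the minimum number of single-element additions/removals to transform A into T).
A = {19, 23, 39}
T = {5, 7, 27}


Set A = {19, 23, 39}
Set T = {5, 7, 27}
Elements to remove from A (in A, not in T): {19, 23, 39} → 3 removals
Elements to add to A (in T, not in A): {5, 7, 27} → 3 additions
Total edits = 3 + 3 = 6

6


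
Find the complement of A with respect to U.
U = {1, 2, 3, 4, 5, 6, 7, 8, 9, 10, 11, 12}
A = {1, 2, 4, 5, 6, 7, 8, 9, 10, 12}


Universal set U = {1, 2, 3, 4, 5, 6, 7, 8, 9, 10, 11, 12}
Set A = {1, 2, 4, 5, 6, 7, 8, 9, 10, 12}
A' = U \ A = elements in U but not in A
Checking each element of U:
1 (in A, exclude), 2 (in A, exclude), 3 (not in A, include), 4 (in A, exclude), 5 (in A, exclude), 6 (in A, exclude), 7 (in A, exclude), 8 (in A, exclude), 9 (in A, exclude), 10 (in A, exclude), 11 (not in A, include), 12 (in A, exclude)
A' = {3, 11}

{3, 11}


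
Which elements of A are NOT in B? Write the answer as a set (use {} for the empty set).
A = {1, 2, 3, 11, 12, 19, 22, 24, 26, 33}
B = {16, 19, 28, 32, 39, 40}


Set A = {1, 2, 3, 11, 12, 19, 22, 24, 26, 33}
Set B = {16, 19, 28, 32, 39, 40}
Check each element of A against B:
1 ∉ B (include), 2 ∉ B (include), 3 ∉ B (include), 11 ∉ B (include), 12 ∉ B (include), 19 ∈ B, 22 ∉ B (include), 24 ∉ B (include), 26 ∉ B (include), 33 ∉ B (include)
Elements of A not in B: {1, 2, 3, 11, 12, 22, 24, 26, 33}

{1, 2, 3, 11, 12, 22, 24, 26, 33}


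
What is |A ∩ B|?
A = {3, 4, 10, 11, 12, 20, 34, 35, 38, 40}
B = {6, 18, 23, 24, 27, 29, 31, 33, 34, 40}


Set A = {3, 4, 10, 11, 12, 20, 34, 35, 38, 40}
Set B = {6, 18, 23, 24, 27, 29, 31, 33, 34, 40}
A ∩ B = {34, 40}
|A ∩ B| = 2

2


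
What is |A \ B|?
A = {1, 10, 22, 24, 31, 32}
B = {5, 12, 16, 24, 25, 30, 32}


Set A = {1, 10, 22, 24, 31, 32}
Set B = {5, 12, 16, 24, 25, 30, 32}
A \ B = {1, 10, 22, 31}
|A \ B| = 4

4


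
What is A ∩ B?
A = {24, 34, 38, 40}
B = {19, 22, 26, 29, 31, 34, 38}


Set A = {24, 34, 38, 40}
Set B = {19, 22, 26, 29, 31, 34, 38}
A ∩ B includes only elements in both sets.
Check each element of A against B:
24 ✗, 34 ✓, 38 ✓, 40 ✗
A ∩ B = {34, 38}

{34, 38}


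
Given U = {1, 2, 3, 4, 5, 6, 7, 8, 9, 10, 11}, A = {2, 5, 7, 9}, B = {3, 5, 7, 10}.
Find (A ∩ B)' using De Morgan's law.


U = {1, 2, 3, 4, 5, 6, 7, 8, 9, 10, 11}
A = {2, 5, 7, 9}, B = {3, 5, 7, 10}
A ∩ B = {5, 7}
(A ∩ B)' = U \ (A ∩ B) = {1, 2, 3, 4, 6, 8, 9, 10, 11}
Verification via A' ∪ B': A' = {1, 3, 4, 6, 8, 10, 11}, B' = {1, 2, 4, 6, 8, 9, 11}
A' ∪ B' = {1, 2, 3, 4, 6, 8, 9, 10, 11} ✓

{1, 2, 3, 4, 6, 8, 9, 10, 11}


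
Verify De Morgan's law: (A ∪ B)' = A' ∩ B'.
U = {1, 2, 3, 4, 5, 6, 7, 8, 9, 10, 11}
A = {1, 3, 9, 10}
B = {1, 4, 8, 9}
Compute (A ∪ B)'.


U = {1, 2, 3, 4, 5, 6, 7, 8, 9, 10, 11}
A = {1, 3, 9, 10}, B = {1, 4, 8, 9}
A ∪ B = {1, 3, 4, 8, 9, 10}
(A ∪ B)' = U \ (A ∪ B) = {2, 5, 6, 7, 11}
Verification via A' ∩ B': A' = {2, 4, 5, 6, 7, 8, 11}, B' = {2, 3, 5, 6, 7, 10, 11}
A' ∩ B' = {2, 5, 6, 7, 11} ✓

{2, 5, 6, 7, 11}


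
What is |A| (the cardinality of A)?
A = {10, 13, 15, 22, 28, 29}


Set A = {10, 13, 15, 22, 28, 29}
Listing elements: 10, 13, 15, 22, 28, 29
Counting: 6 elements
|A| = 6

6


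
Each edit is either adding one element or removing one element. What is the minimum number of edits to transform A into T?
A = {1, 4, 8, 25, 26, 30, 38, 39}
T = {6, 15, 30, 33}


Set A = {1, 4, 8, 25, 26, 30, 38, 39}
Set T = {6, 15, 30, 33}
Elements to remove from A (in A, not in T): {1, 4, 8, 25, 26, 38, 39} → 7 removals
Elements to add to A (in T, not in A): {6, 15, 33} → 3 additions
Total edits = 7 + 3 = 10

10


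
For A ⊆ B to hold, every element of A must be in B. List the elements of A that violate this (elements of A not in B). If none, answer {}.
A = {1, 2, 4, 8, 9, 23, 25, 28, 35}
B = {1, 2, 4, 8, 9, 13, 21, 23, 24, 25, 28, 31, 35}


Set A = {1, 2, 4, 8, 9, 23, 25, 28, 35}
Set B = {1, 2, 4, 8, 9, 13, 21, 23, 24, 25, 28, 31, 35}
Check each element of A against B:
1 ∈ B, 2 ∈ B, 4 ∈ B, 8 ∈ B, 9 ∈ B, 23 ∈ B, 25 ∈ B, 28 ∈ B, 35 ∈ B
Elements of A not in B: {}

{}


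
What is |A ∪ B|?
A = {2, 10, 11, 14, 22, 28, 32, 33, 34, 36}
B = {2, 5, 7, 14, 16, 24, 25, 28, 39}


Set A = {2, 10, 11, 14, 22, 28, 32, 33, 34, 36}, |A| = 10
Set B = {2, 5, 7, 14, 16, 24, 25, 28, 39}, |B| = 9
A ∩ B = {2, 14, 28}, |A ∩ B| = 3
|A ∪ B| = |A| + |B| - |A ∩ B| = 10 + 9 - 3 = 16

16


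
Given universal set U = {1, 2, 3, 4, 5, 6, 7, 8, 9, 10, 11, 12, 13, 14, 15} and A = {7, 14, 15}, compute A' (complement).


Universal set U = {1, 2, 3, 4, 5, 6, 7, 8, 9, 10, 11, 12, 13, 14, 15}
Set A = {7, 14, 15}
A' = U \ A = elements in U but not in A
Checking each element of U:
1 (not in A, include), 2 (not in A, include), 3 (not in A, include), 4 (not in A, include), 5 (not in A, include), 6 (not in A, include), 7 (in A, exclude), 8 (not in A, include), 9 (not in A, include), 10 (not in A, include), 11 (not in A, include), 12 (not in A, include), 13 (not in A, include), 14 (in A, exclude), 15 (in A, exclude)
A' = {1, 2, 3, 4, 5, 6, 8, 9, 10, 11, 12, 13}

{1, 2, 3, 4, 5, 6, 8, 9, 10, 11, 12, 13}


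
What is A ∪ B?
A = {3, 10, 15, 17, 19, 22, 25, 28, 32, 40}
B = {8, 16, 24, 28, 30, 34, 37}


Set A = {3, 10, 15, 17, 19, 22, 25, 28, 32, 40}
Set B = {8, 16, 24, 28, 30, 34, 37}
A ∪ B includes all elements in either set.
Elements from A: {3, 10, 15, 17, 19, 22, 25, 28, 32, 40}
Elements from B not already included: {8, 16, 24, 30, 34, 37}
A ∪ B = {3, 8, 10, 15, 16, 17, 19, 22, 24, 25, 28, 30, 32, 34, 37, 40}

{3, 8, 10, 15, 16, 17, 19, 22, 24, 25, 28, 30, 32, 34, 37, 40}


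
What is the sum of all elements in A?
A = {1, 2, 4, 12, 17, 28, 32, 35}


Set A = {1, 2, 4, 12, 17, 28, 32, 35}
Sum = 1 + 2 + 4 + 12 + 17 + 28 + 32 + 35 = 131

131


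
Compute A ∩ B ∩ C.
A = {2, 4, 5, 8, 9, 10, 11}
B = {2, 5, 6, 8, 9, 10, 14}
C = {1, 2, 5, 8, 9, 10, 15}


Set A = {2, 4, 5, 8, 9, 10, 11}
Set B = {2, 5, 6, 8, 9, 10, 14}
Set C = {1, 2, 5, 8, 9, 10, 15}
First, A ∩ B = {2, 5, 8, 9, 10}
Then, (A ∩ B) ∩ C = {2, 5, 8, 9, 10}

{2, 5, 8, 9, 10}


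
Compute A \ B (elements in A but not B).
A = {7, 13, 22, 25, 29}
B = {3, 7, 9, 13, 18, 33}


Set A = {7, 13, 22, 25, 29}
Set B = {3, 7, 9, 13, 18, 33}
A \ B includes elements in A that are not in B.
Check each element of A:
7 (in B, remove), 13 (in B, remove), 22 (not in B, keep), 25 (not in B, keep), 29 (not in B, keep)
A \ B = {22, 25, 29}

{22, 25, 29}


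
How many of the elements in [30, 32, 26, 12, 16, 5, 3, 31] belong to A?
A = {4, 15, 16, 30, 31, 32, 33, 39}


Set A = {4, 15, 16, 30, 31, 32, 33, 39}
Candidates: [30, 32, 26, 12, 16, 5, 3, 31]
Check each candidate:
30 ∈ A, 32 ∈ A, 26 ∉ A, 12 ∉ A, 16 ∈ A, 5 ∉ A, 3 ∉ A, 31 ∈ A
Count of candidates in A: 4

4


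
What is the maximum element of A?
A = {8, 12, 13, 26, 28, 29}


Set A = {8, 12, 13, 26, 28, 29}
Elements in ascending order: 8, 12, 13, 26, 28, 29
The largest element is 29.

29


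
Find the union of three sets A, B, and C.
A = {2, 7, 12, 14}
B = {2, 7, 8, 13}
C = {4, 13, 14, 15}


Set A = {2, 7, 12, 14}
Set B = {2, 7, 8, 13}
Set C = {4, 13, 14, 15}
First, A ∪ B = {2, 7, 8, 12, 13, 14}
Then, (A ∪ B) ∪ C = {2, 4, 7, 8, 12, 13, 14, 15}

{2, 4, 7, 8, 12, 13, 14, 15}


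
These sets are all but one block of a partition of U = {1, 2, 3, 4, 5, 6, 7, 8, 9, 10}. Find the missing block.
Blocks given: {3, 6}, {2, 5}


U = {1, 2, 3, 4, 5, 6, 7, 8, 9, 10}
Shown blocks: {3, 6}, {2, 5}
A partition's blocks are pairwise disjoint and cover U, so the missing block = U \ (union of shown blocks).
Union of shown blocks: {2, 3, 5, 6}
Missing block = U \ (union) = {1, 4, 7, 8, 9, 10}

{1, 4, 7, 8, 9, 10}


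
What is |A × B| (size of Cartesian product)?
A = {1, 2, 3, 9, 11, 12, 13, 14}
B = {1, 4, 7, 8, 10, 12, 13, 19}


Set A = {1, 2, 3, 9, 11, 12, 13, 14} has 8 elements.
Set B = {1, 4, 7, 8, 10, 12, 13, 19} has 8 elements.
|A × B| = |A| × |B| = 8 × 8 = 64

64


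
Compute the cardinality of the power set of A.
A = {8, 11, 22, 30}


Set A = {8, 11, 22, 30}
|A| = 4
The power set P(A) contains all subsets of A.
|P(A)| = 2^|A| = 2^4 = 16

16


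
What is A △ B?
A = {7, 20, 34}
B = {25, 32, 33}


Set A = {7, 20, 34}
Set B = {25, 32, 33}
A △ B = (A \ B) ∪ (B \ A)
Elements in A but not B: {7, 20, 34}
Elements in B but not A: {25, 32, 33}
A △ B = {7, 20, 25, 32, 33, 34}

{7, 20, 25, 32, 33, 34}


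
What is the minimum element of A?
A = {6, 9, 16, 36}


Set A = {6, 9, 16, 36}
Elements in ascending order: 6, 9, 16, 36
The smallest element is 6.

6


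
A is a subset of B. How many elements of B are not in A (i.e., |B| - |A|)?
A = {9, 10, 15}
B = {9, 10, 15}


Set A = {9, 10, 15}, |A| = 3
Set B = {9, 10, 15}, |B| = 3
Since A ⊆ B: B \ A = {}
|B| - |A| = 3 - 3 = 0

0


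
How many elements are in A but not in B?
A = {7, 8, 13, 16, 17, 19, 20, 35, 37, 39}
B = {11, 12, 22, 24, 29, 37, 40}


Set A = {7, 8, 13, 16, 17, 19, 20, 35, 37, 39}
Set B = {11, 12, 22, 24, 29, 37, 40}
A \ B = {7, 8, 13, 16, 17, 19, 20, 35, 39}
|A \ B| = 9

9


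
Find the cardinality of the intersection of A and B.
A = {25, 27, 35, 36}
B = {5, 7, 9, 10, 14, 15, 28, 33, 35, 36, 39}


Set A = {25, 27, 35, 36}
Set B = {5, 7, 9, 10, 14, 15, 28, 33, 35, 36, 39}
A ∩ B = {35, 36}
|A ∩ B| = 2

2


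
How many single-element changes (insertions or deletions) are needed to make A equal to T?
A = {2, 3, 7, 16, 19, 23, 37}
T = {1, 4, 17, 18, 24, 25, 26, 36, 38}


Set A = {2, 3, 7, 16, 19, 23, 37}
Set T = {1, 4, 17, 18, 24, 25, 26, 36, 38}
Elements to remove from A (in A, not in T): {2, 3, 7, 16, 19, 23, 37} → 7 removals
Elements to add to A (in T, not in A): {1, 4, 17, 18, 24, 25, 26, 36, 38} → 9 additions
Total edits = 7 + 9 = 16

16


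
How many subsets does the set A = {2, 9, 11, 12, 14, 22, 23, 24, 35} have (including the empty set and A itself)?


Set A = {2, 9, 11, 12, 14, 22, 23, 24, 35}
|A| = 9
The power set P(A) contains all subsets of A.
|P(A)| = 2^|A| = 2^9 = 512

512


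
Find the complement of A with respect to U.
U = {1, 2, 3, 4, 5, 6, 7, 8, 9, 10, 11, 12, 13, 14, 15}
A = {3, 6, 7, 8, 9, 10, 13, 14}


Universal set U = {1, 2, 3, 4, 5, 6, 7, 8, 9, 10, 11, 12, 13, 14, 15}
Set A = {3, 6, 7, 8, 9, 10, 13, 14}
A' = U \ A = elements in U but not in A
Checking each element of U:
1 (not in A, include), 2 (not in A, include), 3 (in A, exclude), 4 (not in A, include), 5 (not in A, include), 6 (in A, exclude), 7 (in A, exclude), 8 (in A, exclude), 9 (in A, exclude), 10 (in A, exclude), 11 (not in A, include), 12 (not in A, include), 13 (in A, exclude), 14 (in A, exclude), 15 (not in A, include)
A' = {1, 2, 4, 5, 11, 12, 15}

{1, 2, 4, 5, 11, 12, 15}


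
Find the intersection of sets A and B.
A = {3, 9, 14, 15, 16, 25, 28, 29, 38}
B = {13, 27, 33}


Set A = {3, 9, 14, 15, 16, 25, 28, 29, 38}
Set B = {13, 27, 33}
A ∩ B includes only elements in both sets.
Check each element of A against B:
3 ✗, 9 ✗, 14 ✗, 15 ✗, 16 ✗, 25 ✗, 28 ✗, 29 ✗, 38 ✗
A ∩ B = {}

{}


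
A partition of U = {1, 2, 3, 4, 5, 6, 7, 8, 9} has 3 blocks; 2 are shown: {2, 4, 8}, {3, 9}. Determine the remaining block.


U = {1, 2, 3, 4, 5, 6, 7, 8, 9}
Shown blocks: {2, 4, 8}, {3, 9}
A partition's blocks are pairwise disjoint and cover U, so the missing block = U \ (union of shown blocks).
Union of shown blocks: {2, 3, 4, 8, 9}
Missing block = U \ (union) = {1, 5, 6, 7}

{1, 5, 6, 7}


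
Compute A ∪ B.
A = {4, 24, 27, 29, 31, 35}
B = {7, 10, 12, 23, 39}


Set A = {4, 24, 27, 29, 31, 35}
Set B = {7, 10, 12, 23, 39}
A ∪ B includes all elements in either set.
Elements from A: {4, 24, 27, 29, 31, 35}
Elements from B not already included: {7, 10, 12, 23, 39}
A ∪ B = {4, 7, 10, 12, 23, 24, 27, 29, 31, 35, 39}

{4, 7, 10, 12, 23, 24, 27, 29, 31, 35, 39}


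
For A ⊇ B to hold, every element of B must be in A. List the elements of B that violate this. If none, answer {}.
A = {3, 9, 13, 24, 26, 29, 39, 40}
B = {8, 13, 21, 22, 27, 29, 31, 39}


Set A = {3, 9, 13, 24, 26, 29, 39, 40}
Set B = {8, 13, 21, 22, 27, 29, 31, 39}
Check each element of B against A:
8 ∉ A (include), 13 ∈ A, 21 ∉ A (include), 22 ∉ A (include), 27 ∉ A (include), 29 ∈ A, 31 ∉ A (include), 39 ∈ A
Elements of B not in A: {8, 21, 22, 27, 31}

{8, 21, 22, 27, 31}


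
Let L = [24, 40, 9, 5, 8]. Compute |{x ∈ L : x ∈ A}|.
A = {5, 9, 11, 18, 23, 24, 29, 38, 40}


Set A = {5, 9, 11, 18, 23, 24, 29, 38, 40}
Candidates: [24, 40, 9, 5, 8]
Check each candidate:
24 ∈ A, 40 ∈ A, 9 ∈ A, 5 ∈ A, 8 ∉ A
Count of candidates in A: 4

4


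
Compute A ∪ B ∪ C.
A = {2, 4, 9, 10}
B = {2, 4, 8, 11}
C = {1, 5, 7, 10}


Set A = {2, 4, 9, 10}
Set B = {2, 4, 8, 11}
Set C = {1, 5, 7, 10}
First, A ∪ B = {2, 4, 8, 9, 10, 11}
Then, (A ∪ B) ∪ C = {1, 2, 4, 5, 7, 8, 9, 10, 11}

{1, 2, 4, 5, 7, 8, 9, 10, 11}


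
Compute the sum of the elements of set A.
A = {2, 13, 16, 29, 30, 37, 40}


Set A = {2, 13, 16, 29, 30, 37, 40}
Sum = 2 + 13 + 16 + 29 + 30 + 37 + 40 = 167

167


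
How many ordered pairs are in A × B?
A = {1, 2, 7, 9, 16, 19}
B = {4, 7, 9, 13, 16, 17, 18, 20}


Set A = {1, 2, 7, 9, 16, 19} has 6 elements.
Set B = {4, 7, 9, 13, 16, 17, 18, 20} has 8 elements.
|A × B| = |A| × |B| = 6 × 8 = 48

48


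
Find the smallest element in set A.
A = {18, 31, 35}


Set A = {18, 31, 35}
Elements in ascending order: 18, 31, 35
The smallest element is 18.

18


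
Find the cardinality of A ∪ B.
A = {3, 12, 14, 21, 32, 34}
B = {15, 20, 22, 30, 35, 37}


Set A = {3, 12, 14, 21, 32, 34}, |A| = 6
Set B = {15, 20, 22, 30, 35, 37}, |B| = 6
A ∩ B = {}, |A ∩ B| = 0
|A ∪ B| = |A| + |B| - |A ∩ B| = 6 + 6 - 0 = 12

12


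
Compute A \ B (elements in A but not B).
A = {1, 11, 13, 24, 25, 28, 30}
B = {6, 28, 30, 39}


Set A = {1, 11, 13, 24, 25, 28, 30}
Set B = {6, 28, 30, 39}
A \ B includes elements in A that are not in B.
Check each element of A:
1 (not in B, keep), 11 (not in B, keep), 13 (not in B, keep), 24 (not in B, keep), 25 (not in B, keep), 28 (in B, remove), 30 (in B, remove)
A \ B = {1, 11, 13, 24, 25}

{1, 11, 13, 24, 25}


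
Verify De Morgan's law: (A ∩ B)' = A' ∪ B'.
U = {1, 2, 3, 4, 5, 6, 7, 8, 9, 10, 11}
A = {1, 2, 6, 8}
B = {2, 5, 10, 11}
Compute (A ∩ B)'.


U = {1, 2, 3, 4, 5, 6, 7, 8, 9, 10, 11}
A = {1, 2, 6, 8}, B = {2, 5, 10, 11}
A ∩ B = {2}
(A ∩ B)' = U \ (A ∩ B) = {1, 3, 4, 5, 6, 7, 8, 9, 10, 11}
Verification via A' ∪ B': A' = {3, 4, 5, 7, 9, 10, 11}, B' = {1, 3, 4, 6, 7, 8, 9}
A' ∪ B' = {1, 3, 4, 5, 6, 7, 8, 9, 10, 11} ✓

{1, 3, 4, 5, 6, 7, 8, 9, 10, 11}


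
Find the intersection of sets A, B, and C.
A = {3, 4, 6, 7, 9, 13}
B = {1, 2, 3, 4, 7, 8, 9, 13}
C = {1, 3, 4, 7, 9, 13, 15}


Set A = {3, 4, 6, 7, 9, 13}
Set B = {1, 2, 3, 4, 7, 8, 9, 13}
Set C = {1, 3, 4, 7, 9, 13, 15}
First, A ∩ B = {3, 4, 7, 9, 13}
Then, (A ∩ B) ∩ C = {3, 4, 7, 9, 13}

{3, 4, 7, 9, 13}


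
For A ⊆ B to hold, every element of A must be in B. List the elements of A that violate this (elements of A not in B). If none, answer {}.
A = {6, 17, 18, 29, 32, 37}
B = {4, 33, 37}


Set A = {6, 17, 18, 29, 32, 37}
Set B = {4, 33, 37}
Check each element of A against B:
6 ∉ B (include), 17 ∉ B (include), 18 ∉ B (include), 29 ∉ B (include), 32 ∉ B (include), 37 ∈ B
Elements of A not in B: {6, 17, 18, 29, 32}

{6, 17, 18, 29, 32}


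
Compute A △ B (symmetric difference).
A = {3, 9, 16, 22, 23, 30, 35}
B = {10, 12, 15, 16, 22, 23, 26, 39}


Set A = {3, 9, 16, 22, 23, 30, 35}
Set B = {10, 12, 15, 16, 22, 23, 26, 39}
A △ B = (A \ B) ∪ (B \ A)
Elements in A but not B: {3, 9, 30, 35}
Elements in B but not A: {10, 12, 15, 26, 39}
A △ B = {3, 9, 10, 12, 15, 26, 30, 35, 39}

{3, 9, 10, 12, 15, 26, 30, 35, 39}


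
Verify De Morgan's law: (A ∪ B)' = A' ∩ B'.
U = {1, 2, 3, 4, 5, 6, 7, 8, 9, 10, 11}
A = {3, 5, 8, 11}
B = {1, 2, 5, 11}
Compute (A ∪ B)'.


U = {1, 2, 3, 4, 5, 6, 7, 8, 9, 10, 11}
A = {3, 5, 8, 11}, B = {1, 2, 5, 11}
A ∪ B = {1, 2, 3, 5, 8, 11}
(A ∪ B)' = U \ (A ∪ B) = {4, 6, 7, 9, 10}
Verification via A' ∩ B': A' = {1, 2, 4, 6, 7, 9, 10}, B' = {3, 4, 6, 7, 8, 9, 10}
A' ∩ B' = {4, 6, 7, 9, 10} ✓

{4, 6, 7, 9, 10}


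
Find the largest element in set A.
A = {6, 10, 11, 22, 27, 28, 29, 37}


Set A = {6, 10, 11, 22, 27, 28, 29, 37}
Elements in ascending order: 6, 10, 11, 22, 27, 28, 29, 37
The largest element is 37.

37


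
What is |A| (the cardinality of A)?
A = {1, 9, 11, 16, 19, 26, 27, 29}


Set A = {1, 9, 11, 16, 19, 26, 27, 29}
Listing elements: 1, 9, 11, 16, 19, 26, 27, 29
Counting: 8 elements
|A| = 8

8


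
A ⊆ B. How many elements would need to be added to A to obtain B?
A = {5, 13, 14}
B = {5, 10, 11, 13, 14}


Set A = {5, 13, 14}, |A| = 3
Set B = {5, 10, 11, 13, 14}, |B| = 5
Since A ⊆ B: B \ A = {10, 11}
|B| - |A| = 5 - 3 = 2

2


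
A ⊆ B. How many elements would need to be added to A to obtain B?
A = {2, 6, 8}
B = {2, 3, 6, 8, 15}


Set A = {2, 6, 8}, |A| = 3
Set B = {2, 3, 6, 8, 15}, |B| = 5
Since A ⊆ B: B \ A = {3, 15}
|B| - |A| = 5 - 3 = 2

2


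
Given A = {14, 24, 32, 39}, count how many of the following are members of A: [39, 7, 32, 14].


Set A = {14, 24, 32, 39}
Candidates: [39, 7, 32, 14]
Check each candidate:
39 ∈ A, 7 ∉ A, 32 ∈ A, 14 ∈ A
Count of candidates in A: 3

3


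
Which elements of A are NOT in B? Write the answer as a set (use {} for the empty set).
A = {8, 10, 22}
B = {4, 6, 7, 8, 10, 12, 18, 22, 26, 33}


Set A = {8, 10, 22}
Set B = {4, 6, 7, 8, 10, 12, 18, 22, 26, 33}
Check each element of A against B:
8 ∈ B, 10 ∈ B, 22 ∈ B
Elements of A not in B: {}

{}


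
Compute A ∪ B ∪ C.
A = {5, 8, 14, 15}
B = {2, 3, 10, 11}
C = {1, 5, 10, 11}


Set A = {5, 8, 14, 15}
Set B = {2, 3, 10, 11}
Set C = {1, 5, 10, 11}
First, A ∪ B = {2, 3, 5, 8, 10, 11, 14, 15}
Then, (A ∪ B) ∪ C = {1, 2, 3, 5, 8, 10, 11, 14, 15}

{1, 2, 3, 5, 8, 10, 11, 14, 15}


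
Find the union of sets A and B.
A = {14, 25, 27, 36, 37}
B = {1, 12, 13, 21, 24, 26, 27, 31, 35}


Set A = {14, 25, 27, 36, 37}
Set B = {1, 12, 13, 21, 24, 26, 27, 31, 35}
A ∪ B includes all elements in either set.
Elements from A: {14, 25, 27, 36, 37}
Elements from B not already included: {1, 12, 13, 21, 24, 26, 31, 35}
A ∪ B = {1, 12, 13, 14, 21, 24, 25, 26, 27, 31, 35, 36, 37}

{1, 12, 13, 14, 21, 24, 25, 26, 27, 31, 35, 36, 37}


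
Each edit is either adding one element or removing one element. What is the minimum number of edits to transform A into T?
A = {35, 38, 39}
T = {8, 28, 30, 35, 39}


Set A = {35, 38, 39}
Set T = {8, 28, 30, 35, 39}
Elements to remove from A (in A, not in T): {38} → 1 removals
Elements to add to A (in T, not in A): {8, 28, 30} → 3 additions
Total edits = 1 + 3 = 4

4


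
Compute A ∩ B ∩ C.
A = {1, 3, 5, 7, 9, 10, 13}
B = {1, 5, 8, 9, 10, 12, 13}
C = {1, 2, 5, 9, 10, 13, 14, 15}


Set A = {1, 3, 5, 7, 9, 10, 13}
Set B = {1, 5, 8, 9, 10, 12, 13}
Set C = {1, 2, 5, 9, 10, 13, 14, 15}
First, A ∩ B = {1, 5, 9, 10, 13}
Then, (A ∩ B) ∩ C = {1, 5, 9, 10, 13}

{1, 5, 9, 10, 13}


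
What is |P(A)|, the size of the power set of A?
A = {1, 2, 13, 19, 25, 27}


Set A = {1, 2, 13, 19, 25, 27}
|A| = 6
The power set P(A) contains all subsets of A.
|P(A)| = 2^|A| = 2^6 = 64

64


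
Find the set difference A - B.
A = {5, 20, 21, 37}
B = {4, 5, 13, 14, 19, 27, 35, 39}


Set A = {5, 20, 21, 37}
Set B = {4, 5, 13, 14, 19, 27, 35, 39}
A \ B includes elements in A that are not in B.
Check each element of A:
5 (in B, remove), 20 (not in B, keep), 21 (not in B, keep), 37 (not in B, keep)
A \ B = {20, 21, 37}

{20, 21, 37}


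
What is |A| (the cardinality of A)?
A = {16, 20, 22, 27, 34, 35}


Set A = {16, 20, 22, 27, 34, 35}
Listing elements: 16, 20, 22, 27, 34, 35
Counting: 6 elements
|A| = 6

6


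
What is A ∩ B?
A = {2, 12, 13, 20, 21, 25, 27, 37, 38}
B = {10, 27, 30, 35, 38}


Set A = {2, 12, 13, 20, 21, 25, 27, 37, 38}
Set B = {10, 27, 30, 35, 38}
A ∩ B includes only elements in both sets.
Check each element of A against B:
2 ✗, 12 ✗, 13 ✗, 20 ✗, 21 ✗, 25 ✗, 27 ✓, 37 ✗, 38 ✓
A ∩ B = {27, 38}

{27, 38}


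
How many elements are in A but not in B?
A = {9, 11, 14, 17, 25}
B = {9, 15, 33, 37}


Set A = {9, 11, 14, 17, 25}
Set B = {9, 15, 33, 37}
A \ B = {11, 14, 17, 25}
|A \ B| = 4

4


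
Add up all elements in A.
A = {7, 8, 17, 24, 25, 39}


Set A = {7, 8, 17, 24, 25, 39}
Sum = 7 + 8 + 17 + 24 + 25 + 39 = 120

120


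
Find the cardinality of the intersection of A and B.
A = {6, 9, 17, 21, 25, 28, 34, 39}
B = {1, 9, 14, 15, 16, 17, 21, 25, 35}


Set A = {6, 9, 17, 21, 25, 28, 34, 39}
Set B = {1, 9, 14, 15, 16, 17, 21, 25, 35}
A ∩ B = {9, 17, 21, 25}
|A ∩ B| = 4

4


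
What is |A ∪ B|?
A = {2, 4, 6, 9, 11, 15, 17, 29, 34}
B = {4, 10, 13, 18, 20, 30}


Set A = {2, 4, 6, 9, 11, 15, 17, 29, 34}, |A| = 9
Set B = {4, 10, 13, 18, 20, 30}, |B| = 6
A ∩ B = {4}, |A ∩ B| = 1
|A ∪ B| = |A| + |B| - |A ∩ B| = 9 + 6 - 1 = 14

14


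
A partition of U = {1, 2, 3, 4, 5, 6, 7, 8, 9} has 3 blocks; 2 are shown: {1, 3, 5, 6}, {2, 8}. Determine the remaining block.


U = {1, 2, 3, 4, 5, 6, 7, 8, 9}
Shown blocks: {1, 3, 5, 6}, {2, 8}
A partition's blocks are pairwise disjoint and cover U, so the missing block = U \ (union of shown blocks).
Union of shown blocks: {1, 2, 3, 5, 6, 8}
Missing block = U \ (union) = {4, 7, 9}

{4, 7, 9}


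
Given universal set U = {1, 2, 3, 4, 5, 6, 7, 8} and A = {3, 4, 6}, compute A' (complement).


Universal set U = {1, 2, 3, 4, 5, 6, 7, 8}
Set A = {3, 4, 6}
A' = U \ A = elements in U but not in A
Checking each element of U:
1 (not in A, include), 2 (not in A, include), 3 (in A, exclude), 4 (in A, exclude), 5 (not in A, include), 6 (in A, exclude), 7 (not in A, include), 8 (not in A, include)
A' = {1, 2, 5, 7, 8}

{1, 2, 5, 7, 8}


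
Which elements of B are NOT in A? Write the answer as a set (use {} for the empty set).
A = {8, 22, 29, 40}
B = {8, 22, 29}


Set A = {8, 22, 29, 40}
Set B = {8, 22, 29}
Check each element of B against A:
8 ∈ A, 22 ∈ A, 29 ∈ A
Elements of B not in A: {}

{}


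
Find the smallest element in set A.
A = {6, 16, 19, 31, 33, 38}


Set A = {6, 16, 19, 31, 33, 38}
Elements in ascending order: 6, 16, 19, 31, 33, 38
The smallest element is 6.

6


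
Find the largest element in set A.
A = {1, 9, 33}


Set A = {1, 9, 33}
Elements in ascending order: 1, 9, 33
The largest element is 33.

33


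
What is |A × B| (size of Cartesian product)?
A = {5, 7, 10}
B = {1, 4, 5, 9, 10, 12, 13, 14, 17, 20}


Set A = {5, 7, 10} has 3 elements.
Set B = {1, 4, 5, 9, 10, 12, 13, 14, 17, 20} has 10 elements.
|A × B| = |A| × |B| = 3 × 10 = 30

30


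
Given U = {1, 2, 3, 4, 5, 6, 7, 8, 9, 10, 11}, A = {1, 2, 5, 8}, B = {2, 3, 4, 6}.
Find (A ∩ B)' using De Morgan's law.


U = {1, 2, 3, 4, 5, 6, 7, 8, 9, 10, 11}
A = {1, 2, 5, 8}, B = {2, 3, 4, 6}
A ∩ B = {2}
(A ∩ B)' = U \ (A ∩ B) = {1, 3, 4, 5, 6, 7, 8, 9, 10, 11}
Verification via A' ∪ B': A' = {3, 4, 6, 7, 9, 10, 11}, B' = {1, 5, 7, 8, 9, 10, 11}
A' ∪ B' = {1, 3, 4, 5, 6, 7, 8, 9, 10, 11} ✓

{1, 3, 4, 5, 6, 7, 8, 9, 10, 11}


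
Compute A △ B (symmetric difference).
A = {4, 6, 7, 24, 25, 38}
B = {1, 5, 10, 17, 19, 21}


Set A = {4, 6, 7, 24, 25, 38}
Set B = {1, 5, 10, 17, 19, 21}
A △ B = (A \ B) ∪ (B \ A)
Elements in A but not B: {4, 6, 7, 24, 25, 38}
Elements in B but not A: {1, 5, 10, 17, 19, 21}
A △ B = {1, 4, 5, 6, 7, 10, 17, 19, 21, 24, 25, 38}

{1, 4, 5, 6, 7, 10, 17, 19, 21, 24, 25, 38}


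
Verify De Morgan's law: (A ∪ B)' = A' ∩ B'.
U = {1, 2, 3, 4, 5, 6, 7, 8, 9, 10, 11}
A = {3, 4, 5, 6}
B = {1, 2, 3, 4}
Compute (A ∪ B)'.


U = {1, 2, 3, 4, 5, 6, 7, 8, 9, 10, 11}
A = {3, 4, 5, 6}, B = {1, 2, 3, 4}
A ∪ B = {1, 2, 3, 4, 5, 6}
(A ∪ B)' = U \ (A ∪ B) = {7, 8, 9, 10, 11}
Verification via A' ∩ B': A' = {1, 2, 7, 8, 9, 10, 11}, B' = {5, 6, 7, 8, 9, 10, 11}
A' ∩ B' = {7, 8, 9, 10, 11} ✓

{7, 8, 9, 10, 11}


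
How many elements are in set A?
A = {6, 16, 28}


Set A = {6, 16, 28}
Listing elements: 6, 16, 28
Counting: 3 elements
|A| = 3

3


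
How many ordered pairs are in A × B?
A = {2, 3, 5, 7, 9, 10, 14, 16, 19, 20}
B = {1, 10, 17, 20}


Set A = {2, 3, 5, 7, 9, 10, 14, 16, 19, 20} has 10 elements.
Set B = {1, 10, 17, 20} has 4 elements.
|A × B| = |A| × |B| = 10 × 4 = 40

40


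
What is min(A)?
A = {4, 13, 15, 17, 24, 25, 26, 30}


Set A = {4, 13, 15, 17, 24, 25, 26, 30}
Elements in ascending order: 4, 13, 15, 17, 24, 25, 26, 30
The smallest element is 4.

4


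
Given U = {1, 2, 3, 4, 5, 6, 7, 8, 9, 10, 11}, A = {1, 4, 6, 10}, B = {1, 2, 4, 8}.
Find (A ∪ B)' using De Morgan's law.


U = {1, 2, 3, 4, 5, 6, 7, 8, 9, 10, 11}
A = {1, 4, 6, 10}, B = {1, 2, 4, 8}
A ∪ B = {1, 2, 4, 6, 8, 10}
(A ∪ B)' = U \ (A ∪ B) = {3, 5, 7, 9, 11}
Verification via A' ∩ B': A' = {2, 3, 5, 7, 8, 9, 11}, B' = {3, 5, 6, 7, 9, 10, 11}
A' ∩ B' = {3, 5, 7, 9, 11} ✓

{3, 5, 7, 9, 11}
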